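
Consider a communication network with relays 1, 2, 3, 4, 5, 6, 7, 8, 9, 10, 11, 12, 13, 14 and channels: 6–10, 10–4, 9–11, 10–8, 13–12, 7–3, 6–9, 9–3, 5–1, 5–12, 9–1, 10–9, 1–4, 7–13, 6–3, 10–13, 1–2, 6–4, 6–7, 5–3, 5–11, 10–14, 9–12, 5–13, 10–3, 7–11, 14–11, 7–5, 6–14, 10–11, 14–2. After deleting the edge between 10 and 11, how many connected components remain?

1

10 and 11 are still connected via 10-14-11, so the component count stays at 1.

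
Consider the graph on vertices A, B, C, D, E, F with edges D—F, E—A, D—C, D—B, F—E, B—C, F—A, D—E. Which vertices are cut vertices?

D

Removing D increases the component count from 1 to 2, so D is a cut vertex.
By contrast removing B leaves 1 component; it is not a cut vertex. No other vertex is a cut vertex either.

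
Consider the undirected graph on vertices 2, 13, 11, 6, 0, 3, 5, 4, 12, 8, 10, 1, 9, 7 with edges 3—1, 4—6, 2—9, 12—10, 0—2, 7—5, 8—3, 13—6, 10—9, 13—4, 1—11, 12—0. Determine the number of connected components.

Starting from 5 we can reach 5, 7. That is one component of size 2.
Starting from 4 we can reach 4, 6, 13. That is one component of size 3.
Starting from 1 we can reach 1, 3, 8, 11. That is one component of size 4.
Starting from 0 we can reach 0, 2, 9, 10, 12. That is one component of size 5.
Total: 4 components.

4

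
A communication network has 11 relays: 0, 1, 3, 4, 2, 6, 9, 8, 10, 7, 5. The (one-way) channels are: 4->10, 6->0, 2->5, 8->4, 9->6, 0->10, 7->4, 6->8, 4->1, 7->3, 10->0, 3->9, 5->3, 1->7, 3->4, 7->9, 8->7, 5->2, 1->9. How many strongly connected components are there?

3

{1, 3, 4, 6, 7, 8, 9} are all mutually reachable — one SCC of size 7.
{0, 10} are all mutually reachable — one SCC of size 2.
{2, 5} are all mutually reachable — one SCC of size 2.
That gives 3 strongly connected components.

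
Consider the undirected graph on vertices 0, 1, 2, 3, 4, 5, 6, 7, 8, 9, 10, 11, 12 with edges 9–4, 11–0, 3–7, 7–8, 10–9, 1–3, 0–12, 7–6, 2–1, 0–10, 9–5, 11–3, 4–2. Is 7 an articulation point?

Yes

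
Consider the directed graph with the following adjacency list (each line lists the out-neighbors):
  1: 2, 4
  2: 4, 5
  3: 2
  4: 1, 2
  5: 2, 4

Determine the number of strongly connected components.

2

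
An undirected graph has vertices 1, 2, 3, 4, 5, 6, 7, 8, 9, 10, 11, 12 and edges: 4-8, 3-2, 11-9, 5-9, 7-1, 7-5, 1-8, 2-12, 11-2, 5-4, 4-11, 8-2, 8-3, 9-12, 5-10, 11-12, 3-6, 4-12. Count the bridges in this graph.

2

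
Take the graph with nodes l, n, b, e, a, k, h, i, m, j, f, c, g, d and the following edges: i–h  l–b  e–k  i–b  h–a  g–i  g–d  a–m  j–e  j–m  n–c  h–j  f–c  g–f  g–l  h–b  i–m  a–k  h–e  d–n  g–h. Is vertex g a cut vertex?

Deleting g raises the number of components from 1 to 2, so g is a cut vertex.

Yes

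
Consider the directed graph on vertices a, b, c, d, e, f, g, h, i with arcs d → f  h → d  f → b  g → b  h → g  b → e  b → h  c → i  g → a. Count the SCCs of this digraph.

5

{b, d, f, g, h} are all mutually reachable — one SCC of size 5.
{e} is an SCC by itself.
{a} is an SCC by itself.
{c} is an SCC by itself.
{i} is an SCC by itself.
That gives 5 strongly connected components.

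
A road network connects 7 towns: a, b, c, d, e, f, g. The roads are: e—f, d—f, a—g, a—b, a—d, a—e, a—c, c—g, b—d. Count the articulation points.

1

Removing a increases the component count from 1 to 2, so a is a cut vertex.
By contrast removing e leaves 1 component; it is not a cut vertex. No other vertex is a cut vertex either.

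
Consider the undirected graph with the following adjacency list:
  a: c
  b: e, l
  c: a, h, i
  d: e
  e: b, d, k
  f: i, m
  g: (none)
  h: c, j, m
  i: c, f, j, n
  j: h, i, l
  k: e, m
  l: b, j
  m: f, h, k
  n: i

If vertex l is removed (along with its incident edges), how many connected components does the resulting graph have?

With l gone, the remaining components are: {g}; {a, b, c, d, e, f, h, i, j, k, m, n}.
That is 2 components.

2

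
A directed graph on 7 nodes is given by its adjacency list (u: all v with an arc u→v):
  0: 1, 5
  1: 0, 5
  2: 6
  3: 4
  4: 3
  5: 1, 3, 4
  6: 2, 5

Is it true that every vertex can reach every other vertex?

No

There is no directed path from 5 to 2, so the graph is not strongly connected.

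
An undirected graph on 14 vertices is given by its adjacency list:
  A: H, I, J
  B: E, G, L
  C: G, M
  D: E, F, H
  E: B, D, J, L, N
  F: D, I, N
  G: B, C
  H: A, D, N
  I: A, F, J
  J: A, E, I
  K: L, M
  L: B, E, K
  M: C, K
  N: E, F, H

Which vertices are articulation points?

E

Removing E increases the component count from 1 to 2, so E is a cut vertex.
By contrast removing G leaves 1 component; it is not a cut vertex. No other vertex is a cut vertex either.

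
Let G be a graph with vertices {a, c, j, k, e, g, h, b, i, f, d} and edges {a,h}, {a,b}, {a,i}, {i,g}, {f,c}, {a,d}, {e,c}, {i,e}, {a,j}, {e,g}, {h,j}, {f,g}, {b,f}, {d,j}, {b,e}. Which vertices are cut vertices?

a

Removing a increases the component count from 2 to 3, so a is a cut vertex.
By contrast removing d leaves 2 components; it is not a cut vertex. No other vertex is a cut vertex either.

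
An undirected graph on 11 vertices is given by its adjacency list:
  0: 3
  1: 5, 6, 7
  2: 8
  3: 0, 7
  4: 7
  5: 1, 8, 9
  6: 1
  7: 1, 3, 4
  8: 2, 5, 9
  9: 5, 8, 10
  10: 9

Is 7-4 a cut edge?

Removing 7-4 leaves no path between 7 and 4: the component count goes from 1 to 2. So it is a bridge.

Yes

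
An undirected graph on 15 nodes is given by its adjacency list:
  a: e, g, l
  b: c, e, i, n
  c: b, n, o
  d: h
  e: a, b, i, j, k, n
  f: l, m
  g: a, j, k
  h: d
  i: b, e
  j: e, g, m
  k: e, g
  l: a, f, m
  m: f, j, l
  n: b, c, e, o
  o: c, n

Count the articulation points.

1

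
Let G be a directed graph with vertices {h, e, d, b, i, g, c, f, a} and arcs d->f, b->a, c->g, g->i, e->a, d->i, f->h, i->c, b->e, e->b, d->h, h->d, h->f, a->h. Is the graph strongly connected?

There is no directed path from h to a, so the graph is not strongly connected.

No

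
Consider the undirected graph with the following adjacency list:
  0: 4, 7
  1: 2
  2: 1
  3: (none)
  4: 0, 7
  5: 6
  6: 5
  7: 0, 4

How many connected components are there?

3 is isolated — a component by itself.
Starting from 5 we can reach 5, 6. That is one component of size 2.
Starting from 1 we can reach 1, 2. That is one component of size 2.
Starting from 0 we can reach 0, 4, 7. That is one component of size 3.
Total: 4 components.

4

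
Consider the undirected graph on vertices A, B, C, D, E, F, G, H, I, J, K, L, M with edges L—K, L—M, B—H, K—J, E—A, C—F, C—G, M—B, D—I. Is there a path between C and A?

No

The component containing C is {C, F, G}, and A is not in it.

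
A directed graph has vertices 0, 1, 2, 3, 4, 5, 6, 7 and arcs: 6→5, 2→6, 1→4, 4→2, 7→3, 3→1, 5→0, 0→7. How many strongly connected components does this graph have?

1

{0, 1, 2, 3, 4, 5, 6, 7} are all mutually reachable — one SCC of size 8.
That gives 1 strongly connected component.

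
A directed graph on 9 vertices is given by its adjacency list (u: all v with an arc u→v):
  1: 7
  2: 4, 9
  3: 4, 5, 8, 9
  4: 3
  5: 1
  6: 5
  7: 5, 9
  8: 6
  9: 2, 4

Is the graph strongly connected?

Yes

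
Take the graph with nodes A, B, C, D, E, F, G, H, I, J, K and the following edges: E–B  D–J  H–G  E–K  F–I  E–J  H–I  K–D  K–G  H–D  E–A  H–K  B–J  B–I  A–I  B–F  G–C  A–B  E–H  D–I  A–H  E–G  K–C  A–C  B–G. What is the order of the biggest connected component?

Starting from A we can reach A, B, C, D, E, F, G, H, I, J, K. That is one component of size 11.
The largest has 11 vertices.

11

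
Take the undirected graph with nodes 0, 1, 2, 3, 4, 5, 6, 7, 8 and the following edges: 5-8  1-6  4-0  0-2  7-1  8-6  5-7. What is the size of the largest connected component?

5

3 is isolated — a component by itself.
Starting from 0 we can reach 0, 2, 4. That is one component of size 3.
Starting from 1 we can reach 1, 5, 6, 7, 8. That is one component of size 5.
The largest has 5 vertices.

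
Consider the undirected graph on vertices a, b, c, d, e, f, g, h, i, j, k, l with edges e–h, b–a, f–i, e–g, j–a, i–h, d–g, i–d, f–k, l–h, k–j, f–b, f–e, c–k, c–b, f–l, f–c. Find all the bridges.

The edges on the cycle f-i-d-g-e-f are not bridges since each lies on that cycle.
Every edge lies on some cycle, so there are no bridges.

none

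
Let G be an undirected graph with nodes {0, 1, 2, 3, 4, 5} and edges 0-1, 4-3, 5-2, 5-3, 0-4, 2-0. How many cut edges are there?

1

The edges on the cycle 5-2-0-4-3-5 are not bridges since each lies on that cycle.
But removing 0-1 disconnects 0 from 1 — this is a bridge.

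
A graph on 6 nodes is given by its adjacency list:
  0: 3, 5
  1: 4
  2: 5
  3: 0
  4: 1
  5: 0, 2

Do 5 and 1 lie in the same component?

No

The component containing 5 is {0, 2, 3, 5}, and 1 is not in it.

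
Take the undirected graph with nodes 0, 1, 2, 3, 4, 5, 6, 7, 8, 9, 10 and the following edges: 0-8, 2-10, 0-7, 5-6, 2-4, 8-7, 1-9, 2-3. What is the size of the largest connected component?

Starting from 1 we can reach 1, 9. That is one component of size 2.
Starting from 5 we can reach 5, 6. That is one component of size 2.
Starting from 0 we can reach 0, 7, 8. That is one component of size 3.
Starting from 2 we can reach 2, 3, 4, 10. That is one component of size 4.
The largest has 4 vertices.

4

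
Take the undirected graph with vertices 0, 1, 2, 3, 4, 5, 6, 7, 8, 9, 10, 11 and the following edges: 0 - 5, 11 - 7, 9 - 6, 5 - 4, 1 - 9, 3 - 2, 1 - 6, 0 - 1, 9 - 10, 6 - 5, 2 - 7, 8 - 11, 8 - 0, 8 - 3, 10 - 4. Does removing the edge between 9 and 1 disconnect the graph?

No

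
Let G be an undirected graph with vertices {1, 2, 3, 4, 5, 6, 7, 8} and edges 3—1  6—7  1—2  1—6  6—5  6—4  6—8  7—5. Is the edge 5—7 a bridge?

After removing 5—7, the path 5-6-7 still connects them, so the edge is not a bridge.

No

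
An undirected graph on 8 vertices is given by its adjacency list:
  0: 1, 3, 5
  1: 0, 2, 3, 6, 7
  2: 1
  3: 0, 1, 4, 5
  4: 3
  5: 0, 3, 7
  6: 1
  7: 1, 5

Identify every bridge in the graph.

The edges on the cycle 7-1-0-3-5-7 are not bridges since each lies on that cycle.
But removing 3-4 disconnects 3 from 4; removing 1-2 disconnects 1 from 2; removing 6-1 disconnects 6 from 1 — these are bridges.

1-2, 1-6, 3-4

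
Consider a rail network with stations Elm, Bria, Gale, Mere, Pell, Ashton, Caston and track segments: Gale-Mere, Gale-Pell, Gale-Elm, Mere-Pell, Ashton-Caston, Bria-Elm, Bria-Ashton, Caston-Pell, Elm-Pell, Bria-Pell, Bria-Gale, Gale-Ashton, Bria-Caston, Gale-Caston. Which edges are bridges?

The edges on the cycle Bria-Gale-Ashton-Bria are not bridges since each lies on that cycle.
Every edge lies on some cycle, so there are no bridges.

none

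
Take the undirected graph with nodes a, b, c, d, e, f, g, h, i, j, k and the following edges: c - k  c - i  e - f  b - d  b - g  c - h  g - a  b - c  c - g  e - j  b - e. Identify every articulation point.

Removing b increases the component count from 1 to 3, so b is a cut vertex.
Removing c increases the component count from 1 to 4, so c is a cut vertex.
Removing e increases the component count from 1 to 3, so e is a cut vertex.
Likewise g is a cut vertex.
By contrast removing j leaves 1 component; it is not a cut vertex. No other vertex is a cut vertex either.

b, c, e, g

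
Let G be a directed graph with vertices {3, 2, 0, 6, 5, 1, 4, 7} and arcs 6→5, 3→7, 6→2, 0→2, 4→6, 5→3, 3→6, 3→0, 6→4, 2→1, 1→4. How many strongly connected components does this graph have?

2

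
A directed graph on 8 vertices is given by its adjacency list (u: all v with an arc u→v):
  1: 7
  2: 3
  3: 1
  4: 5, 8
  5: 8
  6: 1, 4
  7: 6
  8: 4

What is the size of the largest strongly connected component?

3

{4, 5, 8} are all mutually reachable — one SCC of size 3.
{1, 6, 7} are all mutually reachable — one SCC of size 3.
{3} is an SCC by itself.
{2} is an SCC by itself.
The largest has 3 vertices.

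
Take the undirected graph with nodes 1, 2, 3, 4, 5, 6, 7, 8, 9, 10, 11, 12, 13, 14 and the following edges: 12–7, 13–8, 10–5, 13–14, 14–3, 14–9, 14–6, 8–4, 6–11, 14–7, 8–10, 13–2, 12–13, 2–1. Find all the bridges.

The edges on the cycle 12-13-14-7-12 are not bridges since each lies on that cycle.
But removing 10–8 disconnects 10 from 8; removing 13–8 disconnects 13 from 8; removing 14–3 disconnects 14 from 3; removing 14–9 disconnects 14 from 9 — these are bridges.
In total 10 edges are bridges.

1-2, 10-5, 10-8, 11-6, 13-2, 13-8, 14-3, 14-6, 14-9, 4-8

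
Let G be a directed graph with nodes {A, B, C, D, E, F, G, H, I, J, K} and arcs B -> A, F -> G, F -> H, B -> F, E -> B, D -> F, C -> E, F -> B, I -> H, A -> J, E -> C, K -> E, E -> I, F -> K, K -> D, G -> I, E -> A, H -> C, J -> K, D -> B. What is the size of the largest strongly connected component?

11

{A, B, C, D, E, F, G, H, I, J, K} are all mutually reachable — one SCC of size 11.
The largest has 11 vertices.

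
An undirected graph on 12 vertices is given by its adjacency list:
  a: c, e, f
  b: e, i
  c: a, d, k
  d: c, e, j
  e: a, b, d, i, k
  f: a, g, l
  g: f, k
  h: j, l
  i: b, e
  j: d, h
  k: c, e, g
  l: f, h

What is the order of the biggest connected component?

Starting from a we can reach a, b, c, d, e, f, g, h, i, j, k, l. That is one component of size 12.
The largest has 12 vertices.

12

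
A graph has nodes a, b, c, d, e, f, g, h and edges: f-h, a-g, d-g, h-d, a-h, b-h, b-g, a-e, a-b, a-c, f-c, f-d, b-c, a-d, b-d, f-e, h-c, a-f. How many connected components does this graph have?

Starting from a we can reach a, b, c, d, e, f, g, h. That is one component of size 8.
Total: 1 component.

1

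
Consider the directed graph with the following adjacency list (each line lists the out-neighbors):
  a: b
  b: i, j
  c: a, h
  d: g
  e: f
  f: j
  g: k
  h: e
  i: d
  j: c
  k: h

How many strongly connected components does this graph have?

1

{a, b, c, d, e, f, g, h, i, j, k} are all mutually reachable — one SCC of size 11.
That gives 1 strongly connected component.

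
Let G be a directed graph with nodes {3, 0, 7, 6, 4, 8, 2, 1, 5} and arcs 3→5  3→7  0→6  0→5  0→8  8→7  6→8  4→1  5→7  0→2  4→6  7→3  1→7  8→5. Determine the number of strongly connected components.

{3, 5, 7} are all mutually reachable — one SCC of size 3.
{6} is an SCC by itself.
{0} is an SCC by itself.
{4} is an SCC by itself.
{2} is an SCC by itself.
(and 2 more singleton SCCs)
That gives 7 strongly connected components.

7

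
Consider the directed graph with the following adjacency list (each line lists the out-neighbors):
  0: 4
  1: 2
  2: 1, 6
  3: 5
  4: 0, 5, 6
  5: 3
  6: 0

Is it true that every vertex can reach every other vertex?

There is no directed path from 5 to 1, so the graph is not strongly connected.

No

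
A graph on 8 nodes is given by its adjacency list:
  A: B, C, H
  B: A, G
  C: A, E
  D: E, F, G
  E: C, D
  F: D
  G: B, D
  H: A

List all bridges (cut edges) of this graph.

A-H, D-F

The edges on the cycle A-C-E-D-G-B-A are not bridges since each lies on that cycle.
But removing A-H disconnects A from H; removing D-F disconnects D from F — these are bridges.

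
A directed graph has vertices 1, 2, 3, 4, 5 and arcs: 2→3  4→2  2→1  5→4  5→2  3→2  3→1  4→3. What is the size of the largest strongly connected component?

{2, 3} are all mutually reachable — one SCC of size 2.
{4} is an SCC by itself.
{5} is an SCC by itself.
{1} is an SCC by itself.
The largest has 2 vertices.

2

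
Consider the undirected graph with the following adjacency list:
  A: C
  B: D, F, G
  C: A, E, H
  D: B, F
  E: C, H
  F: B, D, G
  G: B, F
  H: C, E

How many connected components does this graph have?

2

Starting from B we can reach B, D, F, G. That is one component of size 4.
Starting from A we can reach A, C, E, H. That is one component of size 4.
Total: 2 components.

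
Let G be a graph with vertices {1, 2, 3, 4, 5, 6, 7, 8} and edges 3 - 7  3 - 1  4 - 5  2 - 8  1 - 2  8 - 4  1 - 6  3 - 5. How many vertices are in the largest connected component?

8

Starting from 1 we can reach 1, 2, 3, 4, 5, 6, 7, 8. That is one component of size 8.
The largest has 8 vertices.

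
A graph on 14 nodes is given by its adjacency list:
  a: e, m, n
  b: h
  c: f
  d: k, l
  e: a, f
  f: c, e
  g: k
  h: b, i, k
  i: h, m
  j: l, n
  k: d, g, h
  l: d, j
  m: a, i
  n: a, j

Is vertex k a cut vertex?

Yes

Deleting k raises the number of components from 1 to 2, so k is a cut vertex.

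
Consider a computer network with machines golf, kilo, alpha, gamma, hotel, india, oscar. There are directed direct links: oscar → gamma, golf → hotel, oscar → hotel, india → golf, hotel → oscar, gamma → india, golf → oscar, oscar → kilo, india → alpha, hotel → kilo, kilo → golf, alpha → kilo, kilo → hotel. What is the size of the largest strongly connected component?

{golf, kilo, alpha, gamma, hotel, india, oscar} are all mutually reachable — one SCC of size 7.
The largest has 7 vertices.

7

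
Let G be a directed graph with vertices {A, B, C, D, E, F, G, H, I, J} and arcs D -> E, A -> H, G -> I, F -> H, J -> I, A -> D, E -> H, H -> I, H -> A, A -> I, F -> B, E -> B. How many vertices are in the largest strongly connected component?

{A, D, E, H} are all mutually reachable — one SCC of size 4.
{F} is an SCC by itself.
{C} is an SCC by itself.
{G} is an SCC by itself.
{J} is an SCC by itself.
(and 2 more singleton SCCs)
The largest has 4 vertices.

4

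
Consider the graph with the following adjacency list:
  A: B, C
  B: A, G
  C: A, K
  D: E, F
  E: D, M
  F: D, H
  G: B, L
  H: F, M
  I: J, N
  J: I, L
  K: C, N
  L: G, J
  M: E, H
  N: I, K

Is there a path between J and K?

From J we can reach A, B, C, G, I, J, K, L, N, which includes K.

Yes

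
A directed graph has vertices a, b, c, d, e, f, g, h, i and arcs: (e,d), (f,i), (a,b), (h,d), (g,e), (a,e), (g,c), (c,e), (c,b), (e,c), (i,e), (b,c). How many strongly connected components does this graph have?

7

{b, c, e} are all mutually reachable — one SCC of size 3.
{g} is an SCC by itself.
{f} is an SCC by itself.
{i} is an SCC by itself.
{d} is an SCC by itself.
(and 2 more singleton SCCs)
That gives 7 strongly connected components.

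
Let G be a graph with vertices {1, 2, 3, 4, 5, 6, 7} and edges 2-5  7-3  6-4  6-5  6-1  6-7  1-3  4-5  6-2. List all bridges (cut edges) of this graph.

The edges on the cycle 6-2-5-6 are not bridges since each lies on that cycle.
Every edge lies on some cycle, so there are no bridges.

none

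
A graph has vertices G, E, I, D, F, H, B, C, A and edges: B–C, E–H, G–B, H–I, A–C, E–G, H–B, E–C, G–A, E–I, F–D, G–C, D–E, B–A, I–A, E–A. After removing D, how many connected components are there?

2

With D gone, the remaining components are: {F}; {A, B, C, E, G, H, I}.
That is 2 components.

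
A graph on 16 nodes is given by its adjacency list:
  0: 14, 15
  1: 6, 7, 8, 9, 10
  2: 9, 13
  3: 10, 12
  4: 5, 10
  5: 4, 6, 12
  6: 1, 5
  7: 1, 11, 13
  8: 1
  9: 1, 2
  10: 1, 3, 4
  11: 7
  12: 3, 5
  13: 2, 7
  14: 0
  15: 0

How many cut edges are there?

4

The edges on the cycle 1-6-5-12-3-10-1 are not bridges since each lies on that cycle.
But removing 14-0 disconnects 14 from 0; removing 0-15 disconnects 0 from 15; removing 7-11 disconnects 7 from 11; removing 8-1 disconnects 8 from 1 — these are bridges.
That makes 4 bridges.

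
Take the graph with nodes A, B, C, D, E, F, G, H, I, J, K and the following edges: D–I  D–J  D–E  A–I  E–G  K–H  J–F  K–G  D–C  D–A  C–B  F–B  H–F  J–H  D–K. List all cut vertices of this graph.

Removing D increases the component count from 1 to 2, so D is a cut vertex.
By contrast removing F leaves 1 component; it is not a cut vertex. No other vertex is a cut vertex either.

D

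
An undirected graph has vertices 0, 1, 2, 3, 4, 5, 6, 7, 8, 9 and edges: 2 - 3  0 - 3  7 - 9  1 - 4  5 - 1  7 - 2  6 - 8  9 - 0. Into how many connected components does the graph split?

Starting from 6 we can reach 6, 8. That is one component of size 2.
Starting from 1 we can reach 1, 4, 5. That is one component of size 3.
Starting from 0 we can reach 0, 2, 3, 7, 9. That is one component of size 5.
Total: 3 components.

3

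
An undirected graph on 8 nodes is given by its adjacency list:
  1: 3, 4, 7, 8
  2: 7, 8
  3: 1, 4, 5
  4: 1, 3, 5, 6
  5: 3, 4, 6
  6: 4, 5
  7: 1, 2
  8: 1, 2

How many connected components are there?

1

Starting from 1 we can reach 1, 2, 3, 4, 5, 6, 7, 8. That is one component of size 8.
Total: 1 component.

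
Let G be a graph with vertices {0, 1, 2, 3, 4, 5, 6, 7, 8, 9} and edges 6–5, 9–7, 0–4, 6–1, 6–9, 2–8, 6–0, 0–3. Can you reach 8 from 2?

From 2 we can reach 2, 8, which includes 8.

Yes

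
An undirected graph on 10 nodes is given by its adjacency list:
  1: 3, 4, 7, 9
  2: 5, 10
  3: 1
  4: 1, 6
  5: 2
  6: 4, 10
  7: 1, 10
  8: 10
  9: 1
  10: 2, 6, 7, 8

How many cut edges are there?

The edges on the cycle 6-4-1-7-10-6 are not bridges since each lies on that cycle.
But removing 1-9 disconnects 1 from 9; removing 10-2 disconnects 10 from 2; removing 8-10 disconnects 8 from 10; removing 1-3 disconnects 1 from 3 — these are bridges.
In total 5 edges are bridges.

5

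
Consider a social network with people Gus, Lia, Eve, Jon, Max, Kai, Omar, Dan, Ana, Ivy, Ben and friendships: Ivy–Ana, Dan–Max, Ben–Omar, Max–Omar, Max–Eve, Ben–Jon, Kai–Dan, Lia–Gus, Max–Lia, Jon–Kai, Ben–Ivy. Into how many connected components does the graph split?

Starting from Ana we can reach Ana, Ben, Dan, Eve, Gus, Ivy, Jon, Kai, Lia, Max, Omar. That is one component of size 11.
Total: 1 component.

1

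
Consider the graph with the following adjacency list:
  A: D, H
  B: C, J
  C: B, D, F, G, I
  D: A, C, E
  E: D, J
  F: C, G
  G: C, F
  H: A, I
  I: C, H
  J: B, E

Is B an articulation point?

Deleting B leaves 1 component (was 1) (its neighbors C, J remain connected to each other), so B is not a cut vertex.

No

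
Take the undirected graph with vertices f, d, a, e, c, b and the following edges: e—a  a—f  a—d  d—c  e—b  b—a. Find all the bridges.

The edges on the cycle e-b-a-e are not bridges since each lies on that cycle.
But removing a—f disconnects a from f; removing d—c disconnects d from c; removing a—d disconnects a from d — these are bridges.

a-d, a-f, c-d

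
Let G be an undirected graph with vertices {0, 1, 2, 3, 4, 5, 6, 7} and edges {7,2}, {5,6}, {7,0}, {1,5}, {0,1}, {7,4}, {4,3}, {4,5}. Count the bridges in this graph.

The edges on the cycle 7-0-1-5-4-7 are not bridges since each lies on that cycle.
But removing 3–4 disconnects 3 from 4; removing 7–2 disconnects 7 from 2; removing 5–6 disconnects 5 from 6 — these are bridges.
That makes 3 bridges.

3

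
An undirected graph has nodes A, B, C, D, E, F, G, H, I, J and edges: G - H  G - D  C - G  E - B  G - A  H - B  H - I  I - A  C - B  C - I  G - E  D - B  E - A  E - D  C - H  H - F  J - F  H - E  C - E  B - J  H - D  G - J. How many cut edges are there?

The edges on the cycle C-G-D-H-C are not bridges since each lies on that cycle.
Every edge lies on some cycle, so there are no bridges.

0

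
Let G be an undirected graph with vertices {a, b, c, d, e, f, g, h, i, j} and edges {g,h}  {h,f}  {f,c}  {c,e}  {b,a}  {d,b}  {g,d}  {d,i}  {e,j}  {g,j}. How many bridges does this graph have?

The edges on the cycle g-h-f-c-e-j-g are not bridges since each lies on that cycle.
But removing b-a disconnects b from a; removing d-i disconnects d from i; removing b-d disconnects b from d; removing g-d disconnects g from d — these are bridges.
That makes 4 bridges.

4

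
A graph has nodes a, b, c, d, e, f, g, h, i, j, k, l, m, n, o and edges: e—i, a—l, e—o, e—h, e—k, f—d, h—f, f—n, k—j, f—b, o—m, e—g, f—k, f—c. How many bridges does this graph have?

The edges on the cycle e-h-f-k-e are not bridges since each lies on that cycle.
But removing n—f disconnects n from f; removing e—o disconnects e from o; removing j—k disconnects j from k; removing e—g disconnects e from g — these are bridges.
In total 10 edges are bridges.

10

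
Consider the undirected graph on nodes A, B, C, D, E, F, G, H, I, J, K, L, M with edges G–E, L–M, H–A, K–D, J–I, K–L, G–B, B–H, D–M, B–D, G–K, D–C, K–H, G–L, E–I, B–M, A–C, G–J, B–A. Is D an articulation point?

No

Deleting D leaves 2 components (was 2), so D is not a cut vertex.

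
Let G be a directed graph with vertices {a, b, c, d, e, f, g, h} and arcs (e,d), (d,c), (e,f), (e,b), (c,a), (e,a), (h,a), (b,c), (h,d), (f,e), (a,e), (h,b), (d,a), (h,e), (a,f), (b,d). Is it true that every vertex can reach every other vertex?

No

There is no directed path from g to e, so the graph is not strongly connected.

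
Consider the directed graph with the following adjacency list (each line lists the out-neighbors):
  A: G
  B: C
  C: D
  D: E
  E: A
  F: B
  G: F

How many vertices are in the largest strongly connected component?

7

{A, B, C, D, E, F, G} are all mutually reachable — one SCC of size 7.
The largest has 7 vertices.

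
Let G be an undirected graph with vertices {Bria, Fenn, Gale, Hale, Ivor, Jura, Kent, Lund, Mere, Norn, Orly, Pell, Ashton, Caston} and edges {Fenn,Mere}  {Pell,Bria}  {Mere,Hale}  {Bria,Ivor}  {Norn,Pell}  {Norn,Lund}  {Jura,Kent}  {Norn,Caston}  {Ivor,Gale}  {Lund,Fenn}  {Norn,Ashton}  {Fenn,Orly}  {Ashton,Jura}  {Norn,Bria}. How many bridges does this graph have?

The edges on the cycle Norn-Pell-Bria-Norn are not bridges since each lies on that cycle.
But removing Lund–Fenn disconnects Lund from Fenn; removing Bria–Ivor disconnects Bria from Ivor; removing Fenn–Orly disconnects Fenn from Orly; removing Norn–Lund disconnects Norn from Lund — these are bridges.
In total 11 edges are bridges.

11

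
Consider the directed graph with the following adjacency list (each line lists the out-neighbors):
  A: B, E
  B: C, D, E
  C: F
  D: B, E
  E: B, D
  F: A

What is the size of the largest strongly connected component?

{A, B, C, D, E, F} are all mutually reachable — one SCC of size 6.
The largest has 6 vertices.

6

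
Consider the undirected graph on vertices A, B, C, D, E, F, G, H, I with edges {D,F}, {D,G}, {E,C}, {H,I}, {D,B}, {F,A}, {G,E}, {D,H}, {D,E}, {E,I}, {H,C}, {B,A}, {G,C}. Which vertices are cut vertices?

Removing D increases the component count from 1 to 2, so D is a cut vertex.
By contrast removing I leaves 1 component; it is not a cut vertex. No other vertex is a cut vertex either.

D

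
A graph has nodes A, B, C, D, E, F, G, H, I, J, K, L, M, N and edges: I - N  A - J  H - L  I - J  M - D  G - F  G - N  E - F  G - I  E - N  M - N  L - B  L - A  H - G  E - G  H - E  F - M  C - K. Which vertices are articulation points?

L, M

Removing L increases the component count from 2 to 3, so L is a cut vertex.
Removing M increases the component count from 2 to 3, so M is a cut vertex.
By contrast removing H leaves 2 components; it is not a cut vertex. No other vertex is a cut vertex either.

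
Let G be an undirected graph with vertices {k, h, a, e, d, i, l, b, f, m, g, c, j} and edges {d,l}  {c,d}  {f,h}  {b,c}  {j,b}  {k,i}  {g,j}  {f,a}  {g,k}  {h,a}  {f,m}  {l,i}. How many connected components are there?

3

e is isolated — a component by itself.
Starting from a we can reach a, f, h, m. That is one component of size 4.
Starting from b we can reach b, c, d, g, i, j, k, l. That is one component of size 8.
Total: 3 components.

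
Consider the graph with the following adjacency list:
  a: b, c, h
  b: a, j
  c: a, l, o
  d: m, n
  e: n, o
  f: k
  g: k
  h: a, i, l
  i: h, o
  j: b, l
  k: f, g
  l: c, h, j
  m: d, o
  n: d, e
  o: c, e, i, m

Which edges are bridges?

The edges on the cycle c-l-j-b-a-c are not bridges since each lies on that cycle.
But removing k-g disconnects k from g; removing f-k disconnects f from k — these are bridges.

f-k, g-k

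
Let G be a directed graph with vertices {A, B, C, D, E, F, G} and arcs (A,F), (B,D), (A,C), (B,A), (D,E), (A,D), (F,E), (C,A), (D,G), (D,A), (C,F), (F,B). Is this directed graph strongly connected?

No

There is no directed path from E to G, so the graph is not strongly connected.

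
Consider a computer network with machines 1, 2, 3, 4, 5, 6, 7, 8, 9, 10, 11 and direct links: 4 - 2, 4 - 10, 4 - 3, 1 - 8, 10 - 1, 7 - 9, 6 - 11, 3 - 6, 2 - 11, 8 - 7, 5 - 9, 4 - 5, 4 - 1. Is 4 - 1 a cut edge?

No

After removing 4 - 1, the path 4-10-1 still connects them, so the edge is not a bridge.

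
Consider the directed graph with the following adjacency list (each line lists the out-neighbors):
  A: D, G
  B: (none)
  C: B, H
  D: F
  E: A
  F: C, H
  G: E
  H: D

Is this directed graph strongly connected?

No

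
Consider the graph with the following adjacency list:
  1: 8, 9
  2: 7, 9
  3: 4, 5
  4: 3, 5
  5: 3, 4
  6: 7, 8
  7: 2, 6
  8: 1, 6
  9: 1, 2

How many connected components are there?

2

Starting from 3 we can reach 3, 4, 5. That is one component of size 3.
Starting from 1 we can reach 1, 2, 6, 7, 8, 9. That is one component of size 6.
Total: 2 components.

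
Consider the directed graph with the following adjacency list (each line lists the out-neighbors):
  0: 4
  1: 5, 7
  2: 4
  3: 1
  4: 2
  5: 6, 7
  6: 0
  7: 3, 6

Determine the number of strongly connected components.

{1, 3, 5, 7} are all mutually reachable — one SCC of size 4.
{2, 4} are all mutually reachable — one SCC of size 2.
{6} is an SCC by itself.
{0} is an SCC by itself.
That gives 4 strongly connected components.

4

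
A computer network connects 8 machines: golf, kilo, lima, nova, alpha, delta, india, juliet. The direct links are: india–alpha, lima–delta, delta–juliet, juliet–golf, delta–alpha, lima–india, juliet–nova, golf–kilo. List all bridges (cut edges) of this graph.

The edges on the cycle lima-delta-alpha-india-lima are not bridges since each lies on that cycle.
But removing juliet–golf disconnects juliet from golf; removing juliet–nova disconnects juliet from nova; removing golf–kilo disconnects golf from kilo; removing juliet–delta disconnects juliet from delta — these are bridges.

delta-juliet, golf-juliet, golf-kilo, juliet-nova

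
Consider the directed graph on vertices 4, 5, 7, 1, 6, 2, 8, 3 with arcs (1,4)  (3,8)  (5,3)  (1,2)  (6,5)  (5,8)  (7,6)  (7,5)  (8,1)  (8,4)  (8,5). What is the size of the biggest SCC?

3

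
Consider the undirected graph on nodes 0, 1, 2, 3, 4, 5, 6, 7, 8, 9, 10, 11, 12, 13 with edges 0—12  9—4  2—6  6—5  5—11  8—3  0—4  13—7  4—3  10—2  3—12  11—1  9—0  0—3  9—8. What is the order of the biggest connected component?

6

Starting from 7 we can reach 7, 13. That is one component of size 2.
Starting from 0 we can reach 0, 3, 4, 8, 9, 12. That is one component of size 6.
Starting from 1 we can reach 1, 2, 5, 6, 10, 11. That is one component of size 6.
The largest has 6 vertices.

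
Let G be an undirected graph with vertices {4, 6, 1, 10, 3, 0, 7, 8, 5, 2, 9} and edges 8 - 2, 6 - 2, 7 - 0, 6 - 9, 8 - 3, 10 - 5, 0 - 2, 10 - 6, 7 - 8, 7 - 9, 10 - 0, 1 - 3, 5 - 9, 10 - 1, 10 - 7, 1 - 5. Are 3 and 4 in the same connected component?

The component containing 3 is {0, 1, 2, 3, 5, 6, 7, 8, 9, 10}, and 4 is not in it.

No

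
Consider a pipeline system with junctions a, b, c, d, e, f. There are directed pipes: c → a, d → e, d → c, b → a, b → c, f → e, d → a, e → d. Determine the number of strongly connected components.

5

{d, e} are all mutually reachable — one SCC of size 2.
{a} is an SCC by itself.
{c} is an SCC by itself.
{f} is an SCC by itself.
{b} is an SCC by itself.
That gives 5 strongly connected components.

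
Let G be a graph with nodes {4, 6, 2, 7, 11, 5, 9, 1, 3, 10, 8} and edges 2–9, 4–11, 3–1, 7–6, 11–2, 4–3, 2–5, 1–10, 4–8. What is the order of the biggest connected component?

Starting from 6 we can reach 6, 7. That is one component of size 2.
Starting from 1 we can reach 1, 2, 3, 4, 5, 8, 9, 10, 11. That is one component of size 9.
The largest has 9 vertices.

9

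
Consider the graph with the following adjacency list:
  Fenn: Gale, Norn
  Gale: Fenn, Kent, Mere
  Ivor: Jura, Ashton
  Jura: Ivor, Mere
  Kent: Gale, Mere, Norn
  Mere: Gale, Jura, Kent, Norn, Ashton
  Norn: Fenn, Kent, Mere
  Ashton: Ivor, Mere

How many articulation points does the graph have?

1

Removing Mere increases the component count from 1 to 2, so Mere is a cut vertex.
By contrast removing Gale leaves 1 component; it is not a cut vertex. No other vertex is a cut vertex either.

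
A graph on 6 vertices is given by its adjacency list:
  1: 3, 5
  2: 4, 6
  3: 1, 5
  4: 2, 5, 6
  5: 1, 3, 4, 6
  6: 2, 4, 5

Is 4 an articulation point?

Deleting 4 leaves 1 component (was 1) (its neighbors 2, 5, 6 remain connected to each other), so 4 is not a cut vertex.

No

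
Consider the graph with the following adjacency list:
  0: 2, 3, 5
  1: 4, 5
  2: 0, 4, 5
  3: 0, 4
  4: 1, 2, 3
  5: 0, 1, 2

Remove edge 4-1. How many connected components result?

4 and 1 are still connected via 4-2-5-1, so the component count stays at 1.

1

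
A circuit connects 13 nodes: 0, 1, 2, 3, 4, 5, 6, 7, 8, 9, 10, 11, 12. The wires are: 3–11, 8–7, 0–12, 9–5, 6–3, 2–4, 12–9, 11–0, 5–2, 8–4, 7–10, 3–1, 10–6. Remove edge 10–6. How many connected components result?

10 and 6 are still connected via 10-7-8-4-2-5-9-12-0-11-3-6, so the component count stays at 1.

1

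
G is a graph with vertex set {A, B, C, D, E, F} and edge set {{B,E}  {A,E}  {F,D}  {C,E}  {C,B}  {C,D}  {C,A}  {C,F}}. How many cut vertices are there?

1

Removing C increases the component count from 1 to 2, so C is a cut vertex.
By contrast removing F leaves 1 component; it is not a cut vertex. No other vertex is a cut vertex either.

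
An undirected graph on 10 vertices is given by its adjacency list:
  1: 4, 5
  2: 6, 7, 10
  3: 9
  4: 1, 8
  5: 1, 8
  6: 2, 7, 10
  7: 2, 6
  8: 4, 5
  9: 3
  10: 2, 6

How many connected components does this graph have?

Starting from 3 we can reach 3, 9. That is one component of size 2.
Starting from 1 we can reach 1, 4, 5, 8. That is one component of size 4.
Starting from 2 we can reach 2, 6, 7, 10. That is one component of size 4.
Total: 3 components.

3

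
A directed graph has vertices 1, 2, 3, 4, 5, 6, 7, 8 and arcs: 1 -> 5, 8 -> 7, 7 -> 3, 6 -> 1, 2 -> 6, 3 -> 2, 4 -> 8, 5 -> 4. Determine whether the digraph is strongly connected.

Yes

From 1 we can reach every vertex (1, 2, 3, 4, 5, 6, 7, 8), and every vertex can reach 1 (1, 2, 3, 4, 5, 6, 7, 8). So the whole graph is one strongly connected component.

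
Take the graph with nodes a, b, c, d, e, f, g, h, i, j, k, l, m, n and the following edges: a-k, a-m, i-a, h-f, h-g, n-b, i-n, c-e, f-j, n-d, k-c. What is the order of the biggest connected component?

9

l is isolated — a component by itself.
Starting from f we can reach f, g, h, j. That is one component of size 4.
Starting from a we can reach a, b, c, d, e, i, k, m, n. That is one component of size 9.
The largest has 9 vertices.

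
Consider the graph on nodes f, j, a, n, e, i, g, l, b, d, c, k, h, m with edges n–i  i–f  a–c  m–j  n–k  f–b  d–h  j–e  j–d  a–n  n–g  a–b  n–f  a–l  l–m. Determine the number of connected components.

1

Starting from a we can reach a, b, c, d, e, f, g, h, i, j, k, l, m, n. That is one component of size 14.
Total: 1 component.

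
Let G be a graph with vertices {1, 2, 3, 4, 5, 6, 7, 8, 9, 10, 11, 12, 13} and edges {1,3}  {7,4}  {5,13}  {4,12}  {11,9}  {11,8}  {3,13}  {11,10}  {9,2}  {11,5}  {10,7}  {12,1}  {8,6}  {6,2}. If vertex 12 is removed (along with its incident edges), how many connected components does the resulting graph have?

With 12 gone, the remaining components are: {1, 2, 3, 4, 5, 6, 7, 8, 9, 10, 11, 13}.
That is 1 component.

1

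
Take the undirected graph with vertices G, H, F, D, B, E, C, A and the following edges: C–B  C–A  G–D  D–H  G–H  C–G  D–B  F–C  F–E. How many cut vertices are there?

Removing C increases the component count from 1 to 3, so C is a cut vertex.
Removing F increases the component count from 1 to 2, so F is a cut vertex.
By contrast removing G leaves 1 component; it is not a cut vertex. No other vertex is a cut vertex either.

2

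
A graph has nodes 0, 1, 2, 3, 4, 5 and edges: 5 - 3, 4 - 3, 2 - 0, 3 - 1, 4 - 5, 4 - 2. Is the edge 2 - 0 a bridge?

Yes

Removing 2 - 0 leaves no path between 2 and 0: the component count goes from 1 to 2. So it is a bridge.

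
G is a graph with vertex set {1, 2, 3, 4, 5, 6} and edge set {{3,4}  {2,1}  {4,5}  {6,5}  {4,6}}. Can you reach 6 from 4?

From 4 we can reach 3, 4, 5, 6, which includes 6.

Yes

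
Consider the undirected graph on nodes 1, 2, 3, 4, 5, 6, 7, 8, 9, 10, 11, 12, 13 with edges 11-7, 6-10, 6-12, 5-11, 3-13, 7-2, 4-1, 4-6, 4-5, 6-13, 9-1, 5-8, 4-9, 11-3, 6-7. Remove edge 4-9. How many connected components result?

4 and 9 are still connected via 4-1-9, so the component count stays at 1.

1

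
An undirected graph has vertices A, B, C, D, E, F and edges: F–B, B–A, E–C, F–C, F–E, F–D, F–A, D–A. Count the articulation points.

Removing F increases the component count from 1 to 2, so F is a cut vertex.
By contrast removing A leaves 1 component; it is not a cut vertex. No other vertex is a cut vertex either.

1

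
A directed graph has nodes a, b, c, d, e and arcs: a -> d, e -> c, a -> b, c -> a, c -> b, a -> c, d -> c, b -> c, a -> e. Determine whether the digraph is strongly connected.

Yes

From c we can reach every vertex (a, b, c, d, e), and every vertex can reach c (a, b, c, d, e). So the whole graph is one strongly connected component.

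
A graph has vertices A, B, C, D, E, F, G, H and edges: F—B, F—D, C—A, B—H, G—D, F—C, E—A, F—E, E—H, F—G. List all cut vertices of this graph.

F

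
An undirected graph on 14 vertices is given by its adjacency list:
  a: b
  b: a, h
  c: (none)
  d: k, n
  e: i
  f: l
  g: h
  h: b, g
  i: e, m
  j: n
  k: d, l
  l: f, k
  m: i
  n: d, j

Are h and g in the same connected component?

Yes

From h we can reach a, b, g, h, which includes g.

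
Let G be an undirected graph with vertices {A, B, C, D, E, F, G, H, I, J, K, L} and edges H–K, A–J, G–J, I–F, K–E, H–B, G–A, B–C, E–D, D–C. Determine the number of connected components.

L is isolated — a component by itself.
Starting from F we can reach F, I. That is one component of size 2.
Starting from A we can reach A, G, J. That is one component of size 3.
Starting from B we can reach B, C, D, E, H, K. That is one component of size 6.
Total: 4 components.

4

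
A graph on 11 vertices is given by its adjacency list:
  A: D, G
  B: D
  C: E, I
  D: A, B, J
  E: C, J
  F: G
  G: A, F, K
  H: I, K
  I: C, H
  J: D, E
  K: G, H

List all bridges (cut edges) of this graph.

B-D, F-G

The edges on the cycle I-C-E-J-D-A-G-K-H-I are not bridges since each lies on that cycle.
But removing B-D disconnects B from D; removing F-G disconnects F from G — these are bridges.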